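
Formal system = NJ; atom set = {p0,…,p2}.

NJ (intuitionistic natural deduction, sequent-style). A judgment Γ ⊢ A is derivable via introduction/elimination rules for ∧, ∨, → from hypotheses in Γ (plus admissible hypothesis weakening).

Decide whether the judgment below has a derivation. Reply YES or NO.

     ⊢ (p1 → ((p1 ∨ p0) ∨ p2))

Proof tree:
[→I]  ⊢ (p1 → ((p1 ∨ p0) ∨ p2))
  [∨I₁] p1 ⊢ ((p1 ∨ p0) ∨ p2)
    [∨I₁] p1 ⊢ (p1 ∨ p0)
      [Ax] p1 ⊢ p1

Result: YES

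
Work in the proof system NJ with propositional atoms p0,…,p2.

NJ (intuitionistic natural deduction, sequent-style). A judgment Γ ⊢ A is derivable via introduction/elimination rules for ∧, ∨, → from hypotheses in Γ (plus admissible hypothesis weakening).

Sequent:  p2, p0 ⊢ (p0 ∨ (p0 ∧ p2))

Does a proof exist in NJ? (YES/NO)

Derivation trace:
[∨I₂] p2, p0 ⊢ (p0 ∨ (p0 ∧ p2))
  [∧I] p2, p0 ⊢ (p0 ∧ p2)
    [Ax] p0 ⊢ p0
    [Wk] p2, p0 ⊢ p2
      [Ax] p2 ⊢ p2

Result: YES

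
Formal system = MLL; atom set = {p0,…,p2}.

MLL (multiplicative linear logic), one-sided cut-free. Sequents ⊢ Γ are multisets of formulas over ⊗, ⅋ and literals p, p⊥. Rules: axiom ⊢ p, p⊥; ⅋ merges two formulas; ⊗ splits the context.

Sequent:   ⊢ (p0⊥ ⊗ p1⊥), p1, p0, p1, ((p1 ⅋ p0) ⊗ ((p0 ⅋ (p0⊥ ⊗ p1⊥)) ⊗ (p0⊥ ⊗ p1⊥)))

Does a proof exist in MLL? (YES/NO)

Derivation (root first):
[⊗]  ⊢ (p0⊥ ⊗ p1⊥), p1, p0, p1, ((p1 ⅋ p0) ⊗ ((p0 ⅋ (p0⊥ ⊗ p1⊥)) ⊗ (p0⊥ ⊗ p1⊥)))
  [⅋]  ⊢ (p0⊥ ⊗ p1⊥), (p1 ⅋ p0)
    [⊗]  ⊢ p0, p1, (p0⊥ ⊗ p1⊥)
      [Ax]  ⊢ p0, p0⊥
      [Ax]  ⊢ p1, p1⊥
  [⊗]  ⊢ p1, p0, p1, ((p0 ⅋ (p0⊥ ⊗ p1⊥)) ⊗ (p0⊥ ⊗ p1⊥))
    [⅋]  ⊢ p1, (p0 ⅋ (p0⊥ ⊗ p1⊥))
      [⊗]  ⊢ p0, p1, (p0⊥ ⊗ p1⊥)
        [Ax]  ⊢ p0, p0⊥
        [Ax]  ⊢ p1, p1⊥
    [⊗]  ⊢ p0, p1, (p0⊥ ⊗ p1⊥)
      [Ax]  ⊢ p0, p0⊥
      [Ax]  ⊢ p1, p1⊥

Result: YES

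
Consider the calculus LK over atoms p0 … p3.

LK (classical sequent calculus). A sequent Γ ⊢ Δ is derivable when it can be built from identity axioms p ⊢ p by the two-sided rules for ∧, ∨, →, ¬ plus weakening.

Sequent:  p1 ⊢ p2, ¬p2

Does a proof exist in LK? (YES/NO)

Proof tree:
[WL] p1 ⊢ p2, ¬p2
  [¬R]  ⊢ p2, ¬p2
    [Ax] p2 ⊢ p2

Result: YES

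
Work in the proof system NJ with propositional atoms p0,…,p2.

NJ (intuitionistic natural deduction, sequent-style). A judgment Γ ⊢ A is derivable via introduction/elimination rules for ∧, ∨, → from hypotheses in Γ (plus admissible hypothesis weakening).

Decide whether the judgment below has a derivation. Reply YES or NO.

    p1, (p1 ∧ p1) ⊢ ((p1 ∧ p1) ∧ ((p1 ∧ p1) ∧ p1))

Proof tree:
[∧I] p1, (p1 ∧ p1) ⊢ ((p1 ∧ p1) ∧ ((p1 ∧ p1) ∧ p1))
  [Wk] p1, (p1 ∧ p1) ⊢ (p1 ∧ p1)
    [∧I] p1 ⊢ (p1 ∧ p1)
      [Ax] p1 ⊢ p1
      [Ax] p1 ⊢ p1
  [∧I] p1, (p1 ∧ p1) ⊢ ((p1 ∧ p1) ∧ p1)
    [Wk] p1, (p1 ∧ p1) ⊢ (p1 ∧ p1)
      [∧I] p1 ⊢ (p1 ∧ p1)
        [Ax] p1 ⊢ p1
        [Ax] p1 ⊢ p1
    [Ax] p1 ⊢ p1

Result: YES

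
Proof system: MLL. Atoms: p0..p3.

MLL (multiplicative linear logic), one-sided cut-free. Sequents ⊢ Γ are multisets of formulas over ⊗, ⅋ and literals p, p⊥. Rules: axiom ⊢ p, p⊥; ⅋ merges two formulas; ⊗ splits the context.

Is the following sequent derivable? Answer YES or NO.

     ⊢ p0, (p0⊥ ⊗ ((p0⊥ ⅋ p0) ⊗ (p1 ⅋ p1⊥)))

Derivation (root first):
[⊗]  ⊢ p0, (p0⊥ ⊗ ((p0⊥ ⅋ p0) ⊗ (p1 ⅋ p1⊥)))
  [Ax]  ⊢ p0, p0⊥
  [⊗]  ⊢ ((p0⊥ ⅋ p0) ⊗ (p1 ⅋ p1⊥))
    [⅋]  ⊢ (p0⊥ ⅋ p0)
      [Ax]  ⊢ p0, p0⊥
    [⅋]  ⊢ (p1 ⅋ p1⊥)
      [Ax]  ⊢ p1, p1⊥

Result: YES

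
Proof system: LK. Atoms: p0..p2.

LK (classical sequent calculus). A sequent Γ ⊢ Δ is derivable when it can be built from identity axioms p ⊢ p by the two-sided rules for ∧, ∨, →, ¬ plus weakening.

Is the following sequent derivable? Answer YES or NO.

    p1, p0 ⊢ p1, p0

Derivation trace:
[WR] p1, p0 ⊢ p1, p0
  [WL] p1, p0 ⊢ p1
    [Ax] p1 ⊢ p1

Result: YES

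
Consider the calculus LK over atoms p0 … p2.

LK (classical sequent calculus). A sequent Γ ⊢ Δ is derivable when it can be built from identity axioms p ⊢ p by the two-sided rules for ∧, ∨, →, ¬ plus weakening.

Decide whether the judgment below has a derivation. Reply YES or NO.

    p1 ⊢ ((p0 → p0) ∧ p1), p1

Derivation trace:
[WR] p1 ⊢ ((p0 → p0) ∧ p1), p1
  [∧R] p1 ⊢ ((p0 → p0) ∧ p1)
    [→R]  ⊢ (p0 → p0)
      [Ax] p0 ⊢ p0
    [Ax] p1 ⊢ p1

Result: YES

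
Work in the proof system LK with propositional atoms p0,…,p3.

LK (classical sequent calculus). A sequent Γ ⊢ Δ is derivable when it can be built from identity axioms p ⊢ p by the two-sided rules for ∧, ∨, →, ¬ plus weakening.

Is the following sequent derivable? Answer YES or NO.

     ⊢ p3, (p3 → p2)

Derivation trace:
[→R]  ⊢ p3, (p3 → p2)
  [WR] p3 ⊢ p3, p2
    [Ax] p3 ⊢ p3

Result: YES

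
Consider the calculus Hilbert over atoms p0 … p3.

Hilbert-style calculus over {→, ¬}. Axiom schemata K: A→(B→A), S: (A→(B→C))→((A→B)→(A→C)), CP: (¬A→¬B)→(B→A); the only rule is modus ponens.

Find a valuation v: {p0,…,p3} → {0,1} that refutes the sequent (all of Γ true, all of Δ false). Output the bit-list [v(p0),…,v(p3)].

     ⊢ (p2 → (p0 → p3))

Search for a countermodel by truth-table:
  v=0000: Γ:[] Δ:[(p2 → (p0 → p3))=T] refutes=False
  v=0001: Γ:[] Δ:[(p2 → (p0 → p3))=T] refutes=False
  v=0010: Γ:[] Δ:[(p2 → (p0 → p3))=T] refutes=False
  v=0011: Γ:[] Δ:[(p2 → (p0 → p3))=T] refutes=False
  v=0100: Γ:[] Δ:[(p2 → (p0 → p3))=T] refutes=False
  v=0101: Γ:[] Δ:[(p2 → (p0 → p3))=T] refutes=False
  v=0110: Γ:[] Δ:[(p2 → (p0 → p3))=T] refutes=False
  v=0111: Γ:[] Δ:[(p2 → (p0 → p3))=T] refutes=False
  v=1000: Γ:[] Δ:[(p2 → (p0 → p3))=T] refutes=False
  v=1001: Γ:[] Δ:[(p2 → (p0 → p3))=T] refutes=False
  v=1010: Γ:[] Δ:[(p2 → (p0 → p3))=F] refutes=True  ← countermodel

Result: [1, 0, 1, 0]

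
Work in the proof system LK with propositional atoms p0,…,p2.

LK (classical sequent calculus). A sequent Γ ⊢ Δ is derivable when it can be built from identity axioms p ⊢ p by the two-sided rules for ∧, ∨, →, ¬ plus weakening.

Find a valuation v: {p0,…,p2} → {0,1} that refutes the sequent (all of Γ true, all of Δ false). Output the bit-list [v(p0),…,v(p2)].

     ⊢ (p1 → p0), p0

Enumerate valuations to refute Γ ⊢ Δ:
  v=000: Γ:[] Δ:[(p1 → p0)=T, p0=F] refutes=False
  v=001: Γ:[] Δ:[(p1 → p0)=T, p0=F] refutes=False
  v=010: Γ:[] Δ:[(p1 → p0)=F, p0=F] refutes=True  ← countermodel

Result: [0, 1, 0]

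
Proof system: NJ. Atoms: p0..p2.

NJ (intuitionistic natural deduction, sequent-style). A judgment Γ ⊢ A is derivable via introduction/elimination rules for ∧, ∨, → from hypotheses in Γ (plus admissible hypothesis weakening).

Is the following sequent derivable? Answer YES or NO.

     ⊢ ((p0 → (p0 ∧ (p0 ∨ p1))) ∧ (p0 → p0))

Derivation trace:
[∧I]  ⊢ ((p0 → (p0 ∧ (p0 ∨ p1))) ∧ (p0 → p0))
  [→I]  ⊢ (p0 → (p0 ∧ (p0 ∨ p1)))
    [∧I] p0 ⊢ (p0 ∧ (p0 ∨ p1))
      [Ax] p0 ⊢ p0
      [∨I₁] p0 ⊢ (p0 ∨ p1)
        [Ax] p0 ⊢ p0
  [→I]  ⊢ (p0 → p0)
    [Ax] p0 ⊢ p0

Result: YES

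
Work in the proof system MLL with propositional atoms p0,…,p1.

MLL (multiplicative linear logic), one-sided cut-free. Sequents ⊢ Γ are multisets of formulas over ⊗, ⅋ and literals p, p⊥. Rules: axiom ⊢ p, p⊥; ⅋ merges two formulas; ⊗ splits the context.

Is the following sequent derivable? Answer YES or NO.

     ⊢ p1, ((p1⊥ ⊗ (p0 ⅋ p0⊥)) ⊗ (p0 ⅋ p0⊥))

Proof tree:
[⊗]  ⊢ p1, ((p1⊥ ⊗ (p0 ⅋ p0⊥)) ⊗ (p0 ⅋ p0⊥))
  [⊗]  ⊢ p1, (p1⊥ ⊗ (p0 ⅋ p0⊥))
    [Ax]  ⊢ p1, p1⊥
    [⅋]  ⊢ (p0 ⅋ p0⊥)
      [Ax]  ⊢ p0, p0⊥
  [⅋]  ⊢ (p0 ⅋ p0⊥)
    [Ax]  ⊢ p0, p0⊥

Result: YES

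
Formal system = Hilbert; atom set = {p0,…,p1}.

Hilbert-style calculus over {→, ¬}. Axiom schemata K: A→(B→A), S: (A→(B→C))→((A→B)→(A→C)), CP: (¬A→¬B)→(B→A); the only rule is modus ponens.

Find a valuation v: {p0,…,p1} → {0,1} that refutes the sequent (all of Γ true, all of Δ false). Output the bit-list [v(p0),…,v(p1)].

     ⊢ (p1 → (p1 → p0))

Enumerate valuations to refute Γ ⊢ Δ:
  v=00: Γ:[] Δ:[(p1 → (p1 → p0))=T] refutes=False
  v=01: Γ:[] Δ:[(p1 → (p1 → p0))=F] refutes=True  ← countermodel

Result: [0, 1]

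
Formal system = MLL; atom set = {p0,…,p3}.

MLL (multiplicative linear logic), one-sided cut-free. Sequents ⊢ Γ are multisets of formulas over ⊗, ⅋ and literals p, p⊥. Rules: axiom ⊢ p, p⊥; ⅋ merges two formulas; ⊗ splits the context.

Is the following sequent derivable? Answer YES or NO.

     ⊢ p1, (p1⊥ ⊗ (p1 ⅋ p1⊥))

Proof tree:
[⊗]  ⊢ p1, (p1⊥ ⊗ (p1 ⅋ p1⊥))
  [Ax]  ⊢ p1, p1⊥
  [⅋]  ⊢ (p1 ⅋ p1⊥)
    [Ax]  ⊢ p1, p1⊥

Result: YES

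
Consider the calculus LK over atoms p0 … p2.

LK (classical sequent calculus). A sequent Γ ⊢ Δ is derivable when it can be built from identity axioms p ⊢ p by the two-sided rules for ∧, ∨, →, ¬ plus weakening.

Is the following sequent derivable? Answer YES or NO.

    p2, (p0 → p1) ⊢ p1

Truth-table refutation:
  v=000: Γ:[p2=F, (p0 → p1)=T] Δ:[p1=F] refutes=False
  v=001: Γ:[p2=T, (p0 → p1)=T] Δ:[p1=F] refutes=True  ← countermodel

Result: NO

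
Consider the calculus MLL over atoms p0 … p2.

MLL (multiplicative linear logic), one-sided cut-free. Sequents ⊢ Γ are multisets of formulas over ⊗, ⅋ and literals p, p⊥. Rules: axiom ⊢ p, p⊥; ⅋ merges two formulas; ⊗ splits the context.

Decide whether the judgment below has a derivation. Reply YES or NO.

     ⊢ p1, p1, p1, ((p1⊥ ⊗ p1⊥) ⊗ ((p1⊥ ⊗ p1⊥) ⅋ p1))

Proof tree:
[⊗]  ⊢ p1, p1, p1, ((p1⊥ ⊗ p1⊥) ⊗ ((p1⊥ ⊗ p1⊥) ⅋ p1))
  [⊗]  ⊢ p1, p1, (p1⊥ ⊗ p1⊥)
    [Ax]  ⊢ p1, p1⊥
    [Ax]  ⊢ p1, p1⊥
  [⅋]  ⊢ p1, ((p1⊥ ⊗ p1⊥) ⅋ p1)
    [⊗]  ⊢ p1, p1, (p1⊥ ⊗ p1⊥)
      [Ax]  ⊢ p1, p1⊥
      [Ax]  ⊢ p1, p1⊥

Result: YES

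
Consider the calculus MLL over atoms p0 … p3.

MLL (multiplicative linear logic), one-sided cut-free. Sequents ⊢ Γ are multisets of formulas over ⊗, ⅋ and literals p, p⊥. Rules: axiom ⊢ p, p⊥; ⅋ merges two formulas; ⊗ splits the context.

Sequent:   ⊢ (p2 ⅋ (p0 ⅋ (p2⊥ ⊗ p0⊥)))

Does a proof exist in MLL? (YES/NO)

Derivation trace:
[⅋]  ⊢ (p2 ⅋ (p0 ⅋ (p2⊥ ⊗ p0⊥)))
  [⅋]  ⊢ p2, (p0 ⅋ (p2⊥ ⊗ p0⊥))
    [⊗]  ⊢ p2, p0, (p2⊥ ⊗ p0⊥)
      [Ax]  ⊢ p2, p2⊥
      [Ax]  ⊢ p0, p0⊥

Result: YES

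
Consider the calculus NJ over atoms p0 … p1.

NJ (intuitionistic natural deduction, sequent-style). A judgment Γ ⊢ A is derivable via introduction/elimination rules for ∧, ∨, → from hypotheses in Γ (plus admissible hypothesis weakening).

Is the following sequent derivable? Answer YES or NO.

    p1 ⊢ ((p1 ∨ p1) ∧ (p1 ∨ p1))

Derivation (root first):
[∧I] p1 ⊢ ((p1 ∨ p1) ∧ (p1 ∨ p1))
  [∨I₂] p1 ⊢ (p1 ∨ p1)
    [Ax] p1 ⊢ p1
  [∨I₂] p1 ⊢ (p1 ∨ p1)
    [Ax] p1 ⊢ p1

Result: YES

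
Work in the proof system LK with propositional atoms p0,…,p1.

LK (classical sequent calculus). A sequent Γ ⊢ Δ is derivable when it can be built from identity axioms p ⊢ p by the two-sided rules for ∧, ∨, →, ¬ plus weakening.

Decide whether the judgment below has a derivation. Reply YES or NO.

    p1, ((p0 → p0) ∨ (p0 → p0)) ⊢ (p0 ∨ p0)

Search for a countermodel by truth-table:
  v=00: Γ:[p1=F, ((p0 → p0) ∨ (p0 → p0))=T] Δ:[(p0 ∨ p0)=F] refutes=False
  v=01: Γ:[p1=T, ((p0 → p0) ∨ (p0 → p0))=T] Δ:[(p0 ∨ p0)=F] refutes=True  ← countermodel

Result: NO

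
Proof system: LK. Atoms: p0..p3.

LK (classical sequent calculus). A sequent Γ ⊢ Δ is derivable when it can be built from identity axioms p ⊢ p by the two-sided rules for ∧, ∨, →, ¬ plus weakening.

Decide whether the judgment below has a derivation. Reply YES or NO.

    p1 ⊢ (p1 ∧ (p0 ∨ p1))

Derivation (root first):
[∧R] p1 ⊢ (p1 ∧ (p0 ∨ p1))
  [Ax] p1 ⊢ p1
  [∨R] p1 ⊢ (p0 ∨ p1)
    [WR] p1 ⊢ p1, p0
      [Ax] p1 ⊢ p1

Result: YES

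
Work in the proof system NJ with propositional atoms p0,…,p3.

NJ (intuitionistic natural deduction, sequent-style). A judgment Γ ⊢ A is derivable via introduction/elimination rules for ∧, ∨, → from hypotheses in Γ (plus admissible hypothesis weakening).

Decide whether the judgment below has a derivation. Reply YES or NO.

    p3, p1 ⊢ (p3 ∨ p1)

Derivation (root first):
[∨I₁] p3, p1 ⊢ (p3 ∨ p1)
  [Wk] p3, p1 ⊢ p3
    [Ax] p3 ⊢ p3

Result: YES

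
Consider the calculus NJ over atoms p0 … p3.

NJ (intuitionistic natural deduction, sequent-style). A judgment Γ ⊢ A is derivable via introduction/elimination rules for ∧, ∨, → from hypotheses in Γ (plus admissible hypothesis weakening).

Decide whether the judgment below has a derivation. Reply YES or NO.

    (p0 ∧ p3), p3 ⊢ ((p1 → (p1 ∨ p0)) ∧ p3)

Derivation trace:
[∧I] (p0 ∧ p3), p3 ⊢ ((p1 → (p1 ∨ p0)) ∧ p3)
  [→I] (p0 ∧ p3) ⊢ (p1 → (p1 ∨ p0))
    [∨I₁] p1, (p0 ∧ p3) ⊢ (p1 ∨ p0)
      [Wk] p1, (p0 ∧ p3) ⊢ p1
        [Ax] p1 ⊢ p1
  [Ax] p3 ⊢ p3

Result: YES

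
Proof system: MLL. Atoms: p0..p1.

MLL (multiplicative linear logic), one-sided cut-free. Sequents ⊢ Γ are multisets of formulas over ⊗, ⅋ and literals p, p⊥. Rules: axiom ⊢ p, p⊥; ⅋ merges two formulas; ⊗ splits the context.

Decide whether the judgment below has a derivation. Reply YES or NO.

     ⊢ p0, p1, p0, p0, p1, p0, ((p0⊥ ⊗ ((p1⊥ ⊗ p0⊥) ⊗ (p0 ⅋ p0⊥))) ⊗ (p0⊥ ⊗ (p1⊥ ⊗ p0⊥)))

Derivation trace:
[⊗]  ⊢ p0, p1, p0, p0, p1, p0, ((p0⊥ ⊗ ((p1⊥ ⊗ p0⊥) ⊗ (p0 ⅋ p0⊥))) ⊗ (p0⊥ ⊗ (p1⊥ ⊗ p0⊥)))
  [⊗]  ⊢ p0, p1, p0, (p0⊥ ⊗ ((p1⊥ ⊗ p0⊥) ⊗ (p0 ⅋ p0⊥)))
    [Ax]  ⊢ p0, p0⊥
    [⊗]  ⊢ p1, p0, ((p1⊥ ⊗ p0⊥) ⊗ (p0 ⅋ p0⊥))
      [⊗]  ⊢ p1, p0, (p1⊥ ⊗ p0⊥)
        [Ax]  ⊢ p1, p1⊥
        [Ax]  ⊢ p0, p0⊥
      [⅋]  ⊢ (p0 ⅋ p0⊥)
        [Ax]  ⊢ p0, p0⊥
  [⊗]  ⊢ p0, p1, p0, (p0⊥ ⊗ (p1⊥ ⊗ p0⊥))
    [Ax]  ⊢ p0, p0⊥
    [⊗]  ⊢ p1, p0, (p1⊥ ⊗ p0⊥)
      [Ax]  ⊢ p1, p1⊥
      [Ax]  ⊢ p0, p0⊥

Result: YES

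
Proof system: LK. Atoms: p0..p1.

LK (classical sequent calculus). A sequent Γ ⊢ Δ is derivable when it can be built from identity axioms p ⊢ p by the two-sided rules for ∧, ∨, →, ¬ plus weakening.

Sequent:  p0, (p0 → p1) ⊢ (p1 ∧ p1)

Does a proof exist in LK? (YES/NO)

Derivation (root first):
[→L] p0, (p0 → p1) ⊢ (p1 ∧ p1)
  [Ax] p0 ⊢ p0
  [∧R] p1 ⊢ (p1 ∧ p1)
    [Ax] p1 ⊢ p1
    [Ax] p1 ⊢ p1

Result: YES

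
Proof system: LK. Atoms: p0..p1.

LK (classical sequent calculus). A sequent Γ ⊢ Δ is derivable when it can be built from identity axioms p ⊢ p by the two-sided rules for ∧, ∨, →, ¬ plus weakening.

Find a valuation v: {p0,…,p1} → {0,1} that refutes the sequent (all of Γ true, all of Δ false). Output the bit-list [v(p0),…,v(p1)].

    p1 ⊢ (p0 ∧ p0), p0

Enumerate valuations to refute Γ ⊢ Δ:
  v=00: Γ:[p1=F] Δ:[(p0 ∧ p0)=F, p0=F] refutes=False
  v=01: Γ:[p1=T] Δ:[(p0 ∧ p0)=F, p0=F] refutes=True  ← countermodel

Result: [0, 1]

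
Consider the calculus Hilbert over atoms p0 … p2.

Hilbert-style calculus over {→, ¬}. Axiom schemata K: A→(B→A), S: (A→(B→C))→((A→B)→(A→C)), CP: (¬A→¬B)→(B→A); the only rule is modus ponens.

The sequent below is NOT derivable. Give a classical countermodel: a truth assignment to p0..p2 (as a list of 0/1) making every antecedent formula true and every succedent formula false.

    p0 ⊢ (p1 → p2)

Truth-table refutation:
  v=000: Γ:[p0=F] Δ:[(p1 → p2)=T] refutes=False
  v=001: Γ:[p0=F] Δ:[(p1 → p2)=T] refutes=False
  v=010: Γ:[p0=F] Δ:[(p1 → p2)=F] refutes=False
  v=011: Γ:[p0=F] Δ:[(p1 → p2)=T] refutes=False
  v=100: Γ:[p0=T] Δ:[(p1 → p2)=T] refutes=False
  v=101: Γ:[p0=T] Δ:[(p1 → p2)=T] refutes=False
  v=110: Γ:[p0=T] Δ:[(p1 → p2)=F] refutes=True  ← countermodel

Result: [1, 1, 0]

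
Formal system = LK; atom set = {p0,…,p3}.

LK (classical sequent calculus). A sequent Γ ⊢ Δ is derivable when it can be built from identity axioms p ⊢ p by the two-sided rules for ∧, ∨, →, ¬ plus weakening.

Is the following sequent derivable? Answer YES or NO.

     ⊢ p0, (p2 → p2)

Proof tree:
[→R]  ⊢ p0, (p2 → p2)
  [WR] p2 ⊢ p2, p0
    [Ax] p2 ⊢ p2

Result: YES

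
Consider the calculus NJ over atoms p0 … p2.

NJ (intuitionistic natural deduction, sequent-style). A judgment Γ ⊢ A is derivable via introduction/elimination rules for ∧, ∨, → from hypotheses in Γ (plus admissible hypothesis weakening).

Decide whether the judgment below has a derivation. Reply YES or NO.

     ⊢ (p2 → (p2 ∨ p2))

Derivation trace:
[→I]  ⊢ (p2 → (p2 ∨ p2))
  [∨I₁] p2 ⊢ (p2 ∨ p2)
    [Ax] p2 ⊢ p2

Result: YES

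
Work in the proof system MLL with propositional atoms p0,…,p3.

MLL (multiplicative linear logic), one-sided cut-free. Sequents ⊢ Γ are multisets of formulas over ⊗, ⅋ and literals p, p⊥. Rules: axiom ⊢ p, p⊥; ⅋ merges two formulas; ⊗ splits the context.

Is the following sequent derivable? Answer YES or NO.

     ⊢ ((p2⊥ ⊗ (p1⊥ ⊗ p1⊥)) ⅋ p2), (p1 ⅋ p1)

Proof tree:
[⅋]  ⊢ ((p2⊥ ⊗ (p1⊥ ⊗ p1⊥)) ⅋ p2), (p1 ⅋ p1)
  [⅋]  ⊢ p1, p1, ((p2⊥ ⊗ (p1⊥ ⊗ p1⊥)) ⅋ p2)
    [⊗]  ⊢ p2, p1, p1, (p2⊥ ⊗ (p1⊥ ⊗ p1⊥))
      [Ax]  ⊢ p2, p2⊥
      [⊗]  ⊢ p1, p1, (p1⊥ ⊗ p1⊥)
        [Ax]  ⊢ p1, p1⊥
        [Ax]  ⊢ p1, p1⊥

Result: YES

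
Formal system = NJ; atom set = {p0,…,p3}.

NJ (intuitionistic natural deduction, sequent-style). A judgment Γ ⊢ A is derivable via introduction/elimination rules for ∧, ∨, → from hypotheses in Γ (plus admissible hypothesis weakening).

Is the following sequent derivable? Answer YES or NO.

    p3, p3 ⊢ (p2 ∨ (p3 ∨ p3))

Derivation trace:
[∨I₂] p3, p3 ⊢ (p2 ∨ (p3 ∨ p3))
  [∨I₁] p3, p3 ⊢ (p3 ∨ p3)
    [Wk] p3, p3 ⊢ p3
      [Ax] p3 ⊢ p3

Result: YES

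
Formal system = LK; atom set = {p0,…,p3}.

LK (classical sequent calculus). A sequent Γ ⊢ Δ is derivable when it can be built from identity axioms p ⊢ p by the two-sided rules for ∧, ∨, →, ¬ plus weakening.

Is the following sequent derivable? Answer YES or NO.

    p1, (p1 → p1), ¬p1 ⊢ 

Derivation trace:
[¬L] p1, (p1 → p1), ¬p1 ⊢ 
  [→L] p1, (p1 → p1) ⊢ p1
    [Ax] p1 ⊢ p1
    [Ax] p1 ⊢ p1

Result: YES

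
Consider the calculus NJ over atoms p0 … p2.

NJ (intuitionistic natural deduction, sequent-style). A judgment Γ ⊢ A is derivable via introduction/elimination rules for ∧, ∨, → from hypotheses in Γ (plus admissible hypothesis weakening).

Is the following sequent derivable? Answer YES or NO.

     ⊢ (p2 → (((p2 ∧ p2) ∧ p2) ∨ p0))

Derivation (root first):
[→I]  ⊢ (p2 → (((p2 ∧ p2) ∧ p2) ∨ p0))
  [∨I₁] p2 ⊢ (((p2 ∧ p2) ∧ p2) ∨ p0)
    [∧I] p2 ⊢ ((p2 ∧ p2) ∧ p2)
      [∧I] p2 ⊢ (p2 ∧ p2)
        [Ax] p2 ⊢ p2
        [Ax] p2 ⊢ p2
      [Ax] p2 ⊢ p2

Result: YES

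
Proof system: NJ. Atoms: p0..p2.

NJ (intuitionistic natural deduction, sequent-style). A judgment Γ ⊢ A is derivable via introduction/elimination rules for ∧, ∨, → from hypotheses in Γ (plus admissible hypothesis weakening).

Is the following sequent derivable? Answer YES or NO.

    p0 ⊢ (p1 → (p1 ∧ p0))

Proof tree:
[→I] p0 ⊢ (p1 → (p1 ∧ p0))
  [∧I] p1, p0 ⊢ (p1 ∧ p0)
    [Ax] p1 ⊢ p1
    [Ax] p0 ⊢ p0

Result: YES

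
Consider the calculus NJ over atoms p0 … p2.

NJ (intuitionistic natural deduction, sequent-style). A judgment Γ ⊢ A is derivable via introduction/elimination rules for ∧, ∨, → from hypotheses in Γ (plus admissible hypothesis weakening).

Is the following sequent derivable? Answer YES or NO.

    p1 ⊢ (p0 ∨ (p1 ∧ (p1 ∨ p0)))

Derivation (root first):
[∨I₂] p1 ⊢ (p0 ∨ (p1 ∧ (p1 ∨ p0)))
  [∧I] p1 ⊢ (p1 ∧ (p1 ∨ p0))
    [Ax] p1 ⊢ p1
    [∨I₁] p1 ⊢ (p1 ∨ p0)
      [Ax] p1 ⊢ p1

Result: YES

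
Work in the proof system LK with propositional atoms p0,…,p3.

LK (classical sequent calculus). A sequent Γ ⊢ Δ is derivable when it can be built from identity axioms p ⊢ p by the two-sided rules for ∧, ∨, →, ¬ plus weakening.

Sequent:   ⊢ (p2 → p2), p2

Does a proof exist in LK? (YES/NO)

Proof tree:
[WR]  ⊢ (p2 → p2), p2
  [→R]  ⊢ (p2 → p2)
    [Ax] p2 ⊢ p2

Result: YES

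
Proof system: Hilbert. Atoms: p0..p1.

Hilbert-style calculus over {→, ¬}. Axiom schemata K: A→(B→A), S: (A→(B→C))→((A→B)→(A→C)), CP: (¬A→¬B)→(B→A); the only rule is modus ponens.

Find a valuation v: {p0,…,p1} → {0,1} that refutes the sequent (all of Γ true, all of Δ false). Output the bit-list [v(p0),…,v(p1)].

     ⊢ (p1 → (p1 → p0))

Enumerate valuations to refute Γ ⊢ Δ:
  v=00: Γ:[] Δ:[(p1 → (p1 → p0))=T] refutes=False
  v=01: Γ:[] Δ:[(p1 → (p1 → p0))=F] refutes=True  ← countermodel

Result: [0, 1]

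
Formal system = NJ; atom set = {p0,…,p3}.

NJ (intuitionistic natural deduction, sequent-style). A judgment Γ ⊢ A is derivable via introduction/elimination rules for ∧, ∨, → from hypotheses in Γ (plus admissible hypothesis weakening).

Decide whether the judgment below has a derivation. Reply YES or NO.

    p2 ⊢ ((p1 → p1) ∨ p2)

Derivation trace:
[Wk] p2 ⊢ ((p1 → p1) ∨ p2)
  [∨I₁]  ⊢ ((p1 → p1) ∨ p2)
    [→I]  ⊢ (p1 → p1)
      [Ax] p1 ⊢ p1

Result: YES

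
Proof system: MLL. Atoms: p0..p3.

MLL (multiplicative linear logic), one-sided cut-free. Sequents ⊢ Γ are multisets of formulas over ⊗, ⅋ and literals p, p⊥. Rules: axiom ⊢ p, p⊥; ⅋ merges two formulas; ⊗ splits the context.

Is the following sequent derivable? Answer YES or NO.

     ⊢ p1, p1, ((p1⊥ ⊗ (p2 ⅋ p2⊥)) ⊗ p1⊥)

Proof tree:
[⊗]  ⊢ p1, p1, ((p1⊥ ⊗ (p2 ⅋ p2⊥)) ⊗ p1⊥)
  [⊗]  ⊢ p1, (p1⊥ ⊗ (p2 ⅋ p2⊥))
    [Ax]  ⊢ p1, p1⊥
    [⅋]  ⊢ (p2 ⅋ p2⊥)
      [Ax]  ⊢ p2, p2⊥
  [Ax]  ⊢ p1, p1⊥

Result: YES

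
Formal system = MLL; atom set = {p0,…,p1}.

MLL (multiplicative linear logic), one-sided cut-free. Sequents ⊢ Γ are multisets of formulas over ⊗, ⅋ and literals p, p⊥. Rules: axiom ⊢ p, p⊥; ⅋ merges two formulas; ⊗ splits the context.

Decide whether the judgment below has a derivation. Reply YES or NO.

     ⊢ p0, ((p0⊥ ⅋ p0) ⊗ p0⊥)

Derivation (root first):
[⊗]  ⊢ p0, ((p0⊥ ⅋ p0) ⊗ p0⊥)
  [⅋]  ⊢ (p0⊥ ⅋ p0)
    [Ax]  ⊢ p0, p0⊥
  [Ax]  ⊢ p0, p0⊥

Result: YES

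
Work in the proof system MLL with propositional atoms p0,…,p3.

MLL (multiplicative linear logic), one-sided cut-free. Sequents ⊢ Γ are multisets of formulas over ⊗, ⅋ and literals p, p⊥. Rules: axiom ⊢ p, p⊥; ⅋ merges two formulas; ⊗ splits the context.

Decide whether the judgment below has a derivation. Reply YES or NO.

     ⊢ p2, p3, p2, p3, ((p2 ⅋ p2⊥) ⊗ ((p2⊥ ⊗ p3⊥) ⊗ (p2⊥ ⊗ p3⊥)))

Proof tree:
[⊗]  ⊢ p2, p3, p2, p3, ((p2 ⅋ p2⊥) ⊗ ((p2⊥ ⊗ p3⊥) ⊗ (p2⊥ ⊗ p3⊥)))
  [⅋]  ⊢ (p2 ⅋ p2⊥)
    [Ax]  ⊢ p2, p2⊥
  [⊗]  ⊢ p2, p3, p2, p3, ((p2⊥ ⊗ p3⊥) ⊗ (p2⊥ ⊗ p3⊥))
    [⊗]  ⊢ p2, p3, (p2⊥ ⊗ p3⊥)
      [Ax]  ⊢ p2, p2⊥
      [Ax]  ⊢ p3, p3⊥
    [⊗]  ⊢ p2, p3, (p2⊥ ⊗ p3⊥)
      [Ax]  ⊢ p2, p2⊥
      [Ax]  ⊢ p3, p3⊥

Result: YES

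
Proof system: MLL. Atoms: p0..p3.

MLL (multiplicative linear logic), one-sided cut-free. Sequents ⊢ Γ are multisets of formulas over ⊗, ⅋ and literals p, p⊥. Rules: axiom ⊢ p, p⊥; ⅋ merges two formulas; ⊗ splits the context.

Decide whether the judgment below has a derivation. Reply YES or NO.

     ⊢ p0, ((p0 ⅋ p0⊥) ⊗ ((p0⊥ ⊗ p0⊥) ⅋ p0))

Proof tree:
[⊗]  ⊢ p0, ((p0 ⅋ p0⊥) ⊗ ((p0⊥ ⊗ p0⊥) ⅋ p0))
  [⅋]  ⊢ (p0 ⅋ p0⊥)
    [Ax]  ⊢ p0, p0⊥
  [⅋]  ⊢ p0, ((p0⊥ ⊗ p0⊥) ⅋ p0)
    [⊗]  ⊢ p0, p0, (p0⊥ ⊗ p0⊥)
      [Ax]  ⊢ p0, p0⊥
      [Ax]  ⊢ p0, p0⊥

Result: YES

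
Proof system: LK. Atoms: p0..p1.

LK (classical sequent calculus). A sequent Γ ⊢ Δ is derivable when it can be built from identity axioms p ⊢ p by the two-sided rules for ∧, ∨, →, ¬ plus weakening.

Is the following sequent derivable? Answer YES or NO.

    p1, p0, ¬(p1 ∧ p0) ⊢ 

Derivation trace:
[¬L] p1, p0, ¬(p1 ∧ p0) ⊢ 
  [∧R] p1, p0 ⊢ (p1 ∧ p0)
    [Ax] p1 ⊢ p1
    [Ax] p0 ⊢ p0

Result: YES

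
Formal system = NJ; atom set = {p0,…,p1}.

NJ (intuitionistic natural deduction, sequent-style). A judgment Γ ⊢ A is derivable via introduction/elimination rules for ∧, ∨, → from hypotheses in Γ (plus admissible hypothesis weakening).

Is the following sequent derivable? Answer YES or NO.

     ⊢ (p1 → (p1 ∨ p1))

Derivation trace:
[→I]  ⊢ (p1 → (p1 ∨ p1))
  [∨I₂] p1 ⊢ (p1 ∨ p1)
    [Ax] p1 ⊢ p1

Result: YES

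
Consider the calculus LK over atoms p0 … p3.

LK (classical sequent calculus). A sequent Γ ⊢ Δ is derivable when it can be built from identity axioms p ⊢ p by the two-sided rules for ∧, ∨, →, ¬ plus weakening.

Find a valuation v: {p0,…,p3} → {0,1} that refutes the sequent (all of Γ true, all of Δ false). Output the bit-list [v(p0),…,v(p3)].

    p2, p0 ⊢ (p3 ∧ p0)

Truth-table refutation:
  v=0000: Γ:[p2=F, p0=F] Δ:[(p3 ∧ p0)=F] refutes=False
  v=0001: Γ:[p2=F, p0=F] Δ:[(p3 ∧ p0)=F] refutes=False
  v=0010: Γ:[p2=T, p0=F] Δ:[(p3 ∧ p0)=F] refutes=False
  v=0011: Γ:[p2=T, p0=F] Δ:[(p3 ∧ p0)=F] refutes=False
  v=0100: Γ:[p2=F, p0=F] Δ:[(p3 ∧ p0)=F] refutes=False
  v=0101: Γ:[p2=F, p0=F] Δ:[(p3 ∧ p0)=F] refutes=False
  v=0110: Γ:[p2=T, p0=F] Δ:[(p3 ∧ p0)=F] refutes=False
  v=0111: Γ:[p2=T, p0=F] Δ:[(p3 ∧ p0)=F] refutes=False
  v=1000: Γ:[p2=F, p0=T] Δ:[(p3 ∧ p0)=F] refutes=False
  v=1001: Γ:[p2=F, p0=T] Δ:[(p3 ∧ p0)=T] refutes=False
  v=1010: Γ:[p2=T, p0=T] Δ:[(p3 ∧ p0)=F] refutes=True  ← countermodel

Result: [1, 0, 1, 0]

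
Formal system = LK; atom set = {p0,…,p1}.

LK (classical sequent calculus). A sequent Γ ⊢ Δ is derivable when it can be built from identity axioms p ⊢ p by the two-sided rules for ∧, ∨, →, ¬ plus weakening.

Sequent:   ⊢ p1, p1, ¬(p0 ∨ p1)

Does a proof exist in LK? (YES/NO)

Truth-table refutation:
  v=00: Γ:[] Δ:[p1=F, p1=F, ¬(p0 ∨ p1)=T] refutes=False
  v=01: Γ:[] Δ:[p1=T, p1=T, ¬(p0 ∨ p1)=F] refutes=False
  v=10: Γ:[] Δ:[p1=F, p1=F, ¬(p0 ∨ p1)=F] refutes=True  ← countermodel

Result: NO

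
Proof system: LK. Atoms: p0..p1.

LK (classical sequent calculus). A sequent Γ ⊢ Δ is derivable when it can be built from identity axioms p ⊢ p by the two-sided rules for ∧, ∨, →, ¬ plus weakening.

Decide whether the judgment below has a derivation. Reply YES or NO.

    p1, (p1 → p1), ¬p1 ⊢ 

Proof tree:
[¬L] p1, (p1 → p1), ¬p1 ⊢ 
  [→L] p1, (p1 → p1) ⊢ p1
    [Ax] p1 ⊢ p1
    [Ax] p1 ⊢ p1

Result: YES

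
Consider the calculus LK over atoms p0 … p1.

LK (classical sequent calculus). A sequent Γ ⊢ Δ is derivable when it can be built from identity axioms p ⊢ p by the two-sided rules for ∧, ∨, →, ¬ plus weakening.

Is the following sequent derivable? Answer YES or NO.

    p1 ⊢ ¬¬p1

Derivation trace:
[¬R] p1 ⊢ ¬¬p1
  [¬L] p1, ¬p1 ⊢ 
    [Ax] p1 ⊢ p1

Result: YES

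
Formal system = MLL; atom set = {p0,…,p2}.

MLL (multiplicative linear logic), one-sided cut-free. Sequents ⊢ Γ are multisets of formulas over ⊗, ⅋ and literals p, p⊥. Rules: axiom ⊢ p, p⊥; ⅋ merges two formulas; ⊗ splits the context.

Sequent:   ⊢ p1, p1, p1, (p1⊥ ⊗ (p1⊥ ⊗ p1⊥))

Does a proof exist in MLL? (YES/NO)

Proof tree:
[⊗]  ⊢ p1, p1, p1, (p1⊥ ⊗ (p1⊥ ⊗ p1⊥))
  [Ax]  ⊢ p1, p1⊥
  [⊗]  ⊢ p1, p1, (p1⊥ ⊗ p1⊥)
    [Ax]  ⊢ p1, p1⊥
    [Ax]  ⊢ p1, p1⊥

Result: YES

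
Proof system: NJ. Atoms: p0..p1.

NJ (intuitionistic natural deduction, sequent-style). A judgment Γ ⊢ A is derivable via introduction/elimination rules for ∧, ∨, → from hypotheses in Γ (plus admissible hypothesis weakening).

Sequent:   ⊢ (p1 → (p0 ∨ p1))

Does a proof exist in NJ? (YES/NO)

Derivation trace:
[→I]  ⊢ (p1 → (p0 ∨ p1))
  [∨I₂] p1 ⊢ (p0 ∨ p1)
    [Ax] p1 ⊢ p1

Result: YES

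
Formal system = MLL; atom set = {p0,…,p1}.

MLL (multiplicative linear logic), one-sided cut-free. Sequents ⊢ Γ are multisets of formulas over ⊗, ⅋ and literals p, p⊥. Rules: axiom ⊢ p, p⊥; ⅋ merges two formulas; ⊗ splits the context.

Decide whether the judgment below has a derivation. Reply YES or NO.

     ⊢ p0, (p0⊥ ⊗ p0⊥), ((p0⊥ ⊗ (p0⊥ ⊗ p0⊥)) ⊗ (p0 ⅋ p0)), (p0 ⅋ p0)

Derivation (root first):
[⅋]  ⊢ p0, (p0⊥ ⊗ p0⊥), ((p0⊥ ⊗ (p0⊥ ⊗ p0⊥)) ⊗ (p0 ⅋ p0)), (p0 ⅋ p0)
  [⊗]  ⊢ p0, p0, p0, (p0⊥ ⊗ p0⊥), ((p0⊥ ⊗ (p0⊥ ⊗ p0⊥)) ⊗ (p0 ⅋ p0))
    [⊗]  ⊢ p0, p0, p0, (p0⊥ ⊗ (p0⊥ ⊗ p0⊥))
      [Ax]  ⊢ p0, p0⊥
      [⊗]  ⊢ p0, p0, (p0⊥ ⊗ p0⊥)
        [Ax]  ⊢ p0, p0⊥
        [Ax]  ⊢ p0, p0⊥
    [⅋]  ⊢ (p0⊥ ⊗ p0⊥), (p0 ⅋ p0)
      [⊗]  ⊢ p0, p0, (p0⊥ ⊗ p0⊥)
        [Ax]  ⊢ p0, p0⊥
        [Ax]  ⊢ p0, p0⊥

Result: YES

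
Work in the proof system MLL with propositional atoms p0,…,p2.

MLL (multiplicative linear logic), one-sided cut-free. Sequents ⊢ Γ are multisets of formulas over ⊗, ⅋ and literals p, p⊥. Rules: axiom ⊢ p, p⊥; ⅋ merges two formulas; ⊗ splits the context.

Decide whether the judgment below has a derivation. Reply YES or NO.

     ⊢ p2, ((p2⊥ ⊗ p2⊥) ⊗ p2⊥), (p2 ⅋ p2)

Derivation trace:
[⅋]  ⊢ p2, ((p2⊥ ⊗ p2⊥) ⊗ p2⊥), (p2 ⅋ p2)
  [⊗]  ⊢ p2, p2, p2, ((p2⊥ ⊗ p2⊥) ⊗ p2⊥)
    [⊗]  ⊢ p2, p2, (p2⊥ ⊗ p2⊥)
      [Ax]  ⊢ p2, p2⊥
      [Ax]  ⊢ p2, p2⊥
    [Ax]  ⊢ p2, p2⊥

Result: YES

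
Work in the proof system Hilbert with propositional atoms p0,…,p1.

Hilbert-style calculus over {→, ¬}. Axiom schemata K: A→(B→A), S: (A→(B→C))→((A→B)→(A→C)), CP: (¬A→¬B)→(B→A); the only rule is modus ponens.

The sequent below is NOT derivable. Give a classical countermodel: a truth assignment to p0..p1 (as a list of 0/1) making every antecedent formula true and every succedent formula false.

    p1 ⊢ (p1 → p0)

Search for a countermodel by truth-table:
  v=00: Γ:[p1=F] Δ:[(p1 → p0)=T] refutes=False
  v=01: Γ:[p1=T] Δ:[(p1 → p0)=F] refutes=True  ← countermodel

Result: [0, 1]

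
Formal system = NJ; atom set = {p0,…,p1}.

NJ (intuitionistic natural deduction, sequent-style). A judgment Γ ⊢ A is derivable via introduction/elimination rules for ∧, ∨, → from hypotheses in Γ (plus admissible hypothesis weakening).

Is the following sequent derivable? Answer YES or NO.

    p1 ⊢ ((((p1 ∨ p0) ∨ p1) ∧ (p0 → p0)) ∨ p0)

Derivation trace:
[∨I₁] p1 ⊢ ((((p1 ∨ p0) ∨ p1) ∧ (p0 → p0)) ∨ p0)
  [∧I] p1 ⊢ (((p1 ∨ p0) ∨ p1) ∧ (p0 → p0))
    [∨I₁] p1 ⊢ ((p1 ∨ p0) ∨ p1)
      [∨I₁] p1 ⊢ (p1 ∨ p0)
        [Ax] p1 ⊢ p1
    [→I]  ⊢ (p0 → p0)
      [Ax] p0 ⊢ p0

Result: YES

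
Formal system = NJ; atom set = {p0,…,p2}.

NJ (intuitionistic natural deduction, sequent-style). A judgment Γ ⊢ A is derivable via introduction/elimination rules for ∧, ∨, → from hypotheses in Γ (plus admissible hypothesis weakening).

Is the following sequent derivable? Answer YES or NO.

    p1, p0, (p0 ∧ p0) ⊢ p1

Derivation (root first):
[Wk] p1, p0, (p0 ∧ p0) ⊢ p1
  [Wk] p1, p0 ⊢ p1
    [Ax] p1 ⊢ p1

Result: YES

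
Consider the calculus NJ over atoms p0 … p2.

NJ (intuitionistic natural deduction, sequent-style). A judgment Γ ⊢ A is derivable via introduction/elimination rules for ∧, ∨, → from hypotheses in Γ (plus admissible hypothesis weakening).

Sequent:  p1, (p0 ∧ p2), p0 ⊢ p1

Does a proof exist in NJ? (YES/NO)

Proof tree:
[Wk] p1, (p0 ∧ p2), p0 ⊢ p1
  [Wk] p1, (p0 ∧ p2) ⊢ p1
    [Ax] p1 ⊢ p1

Result: YES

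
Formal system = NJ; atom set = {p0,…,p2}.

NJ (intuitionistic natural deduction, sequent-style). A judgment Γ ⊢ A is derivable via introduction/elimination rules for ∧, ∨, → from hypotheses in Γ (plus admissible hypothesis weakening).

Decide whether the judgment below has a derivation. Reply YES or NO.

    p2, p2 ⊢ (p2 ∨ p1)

Derivation (root first):
[Wk] p2, p2 ⊢ (p2 ∨ p1)
  [∨I₁] p2 ⊢ (p2 ∨ p1)
    [Ax] p2 ⊢ p2

Result: YES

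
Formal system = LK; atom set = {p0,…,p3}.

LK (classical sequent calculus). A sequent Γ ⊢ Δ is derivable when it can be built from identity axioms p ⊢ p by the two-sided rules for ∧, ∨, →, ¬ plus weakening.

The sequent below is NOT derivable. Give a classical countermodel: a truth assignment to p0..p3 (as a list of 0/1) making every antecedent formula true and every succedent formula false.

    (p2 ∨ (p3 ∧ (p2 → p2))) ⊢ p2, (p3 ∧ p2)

Search for a countermodel by truth-table:
  v=0000: Γ:[(p2 ∨ (p3 ∧ (p2 → p2)))=F] Δ:[p2=F, (p3 ∧ p2)=F] refutes=False
  v=0001: Γ:[(p2 ∨ (p3 ∧ (p2 → p2)))=T] Δ:[p2=F, (p3 ∧ p2)=F] refutes=True  ← countermodel

Result: [0, 0, 0, 1]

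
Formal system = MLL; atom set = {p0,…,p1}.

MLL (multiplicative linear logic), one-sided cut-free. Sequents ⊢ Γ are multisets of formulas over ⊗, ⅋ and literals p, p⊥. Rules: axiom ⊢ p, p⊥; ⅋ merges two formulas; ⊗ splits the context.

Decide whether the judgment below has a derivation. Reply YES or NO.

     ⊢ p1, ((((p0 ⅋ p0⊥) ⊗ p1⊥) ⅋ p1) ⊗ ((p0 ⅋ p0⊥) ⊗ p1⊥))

Derivation trace:
[⊗]  ⊢ p1, ((((p0 ⅋ p0⊥) ⊗ p1⊥) ⅋ p1) ⊗ ((p0 ⅋ p0⊥) ⊗ p1⊥))
  [⅋]  ⊢ (((p0 ⅋ p0⊥) ⊗ p1⊥) ⅋ p1)
    [⊗]  ⊢ p1, ((p0 ⅋ p0⊥) ⊗ p1⊥)
      [⅋]  ⊢ (p0 ⅋ p0⊥)
        [Ax]  ⊢ p0, p0⊥
      [Ax]  ⊢ p1, p1⊥
  [⊗]  ⊢ p1, ((p0 ⅋ p0⊥) ⊗ p1⊥)
    [⅋]  ⊢ (p0 ⅋ p0⊥)
      [Ax]  ⊢ p0, p0⊥
    [Ax]  ⊢ p1, p1⊥

Result: YES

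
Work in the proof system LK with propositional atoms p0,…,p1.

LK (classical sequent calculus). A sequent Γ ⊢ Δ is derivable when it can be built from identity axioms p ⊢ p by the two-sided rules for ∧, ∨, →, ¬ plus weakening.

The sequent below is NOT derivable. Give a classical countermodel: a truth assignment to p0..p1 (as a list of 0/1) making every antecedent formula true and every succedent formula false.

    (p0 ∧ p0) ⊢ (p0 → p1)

Enumerate valuations to refute Γ ⊢ Δ:
  v=00: Γ:[(p0 ∧ p0)=F] Δ:[(p0 → p1)=T] refutes=False
  v=01: Γ:[(p0 ∧ p0)=F] Δ:[(p0 → p1)=T] refutes=False
  v=10: Γ:[(p0 ∧ p0)=T] Δ:[(p0 → p1)=F] refutes=True  ← countermodel

Result: [1, 0]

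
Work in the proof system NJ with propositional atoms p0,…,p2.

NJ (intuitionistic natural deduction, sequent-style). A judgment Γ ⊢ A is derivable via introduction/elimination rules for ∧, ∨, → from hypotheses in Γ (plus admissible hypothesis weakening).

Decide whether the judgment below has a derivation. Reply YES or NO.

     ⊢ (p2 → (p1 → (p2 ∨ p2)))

Proof tree:
[→I]  ⊢ (p2 → (p1 → (p2 ∨ p2)))
  [→I] p2 ⊢ (p1 → (p2 ∨ p2))
    [Wk] p2, p1 ⊢ (p2 ∨ p2)
      [∨I₁] p2 ⊢ (p2 ∨ p2)
        [Ax] p2 ⊢ p2

Result: YES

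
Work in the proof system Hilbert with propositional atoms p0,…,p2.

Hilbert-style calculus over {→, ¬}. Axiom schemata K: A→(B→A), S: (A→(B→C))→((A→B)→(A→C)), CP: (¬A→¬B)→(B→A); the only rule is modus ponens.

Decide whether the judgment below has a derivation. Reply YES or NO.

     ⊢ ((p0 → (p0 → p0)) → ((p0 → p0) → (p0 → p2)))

Enumerate valuations to refute Γ ⊢ Δ:
  v=000: Γ:[] Δ:[((p0 → (p0 → p0)) → ((p0 → p0) → (p0 → p2)))=T] refutes=False
  v=001: Γ:[] Δ:[((p0 → (p0 → p0)) → ((p0 → p0) → (p0 → p2)))=T] refutes=False
  v=010: Γ:[] Δ:[((p0 → (p0 → p0)) → ((p0 → p0) → (p0 → p2)))=T] refutes=False
  v=011: Γ:[] Δ:[((p0 → (p0 → p0)) → ((p0 → p0) → (p0 → p2)))=T] refutes=False
  v=100: Γ:[] Δ:[((p0 → (p0 → p0)) → ((p0 → p0) → (p0 → p2)))=F] refutes=True  ← countermodel

Result: NO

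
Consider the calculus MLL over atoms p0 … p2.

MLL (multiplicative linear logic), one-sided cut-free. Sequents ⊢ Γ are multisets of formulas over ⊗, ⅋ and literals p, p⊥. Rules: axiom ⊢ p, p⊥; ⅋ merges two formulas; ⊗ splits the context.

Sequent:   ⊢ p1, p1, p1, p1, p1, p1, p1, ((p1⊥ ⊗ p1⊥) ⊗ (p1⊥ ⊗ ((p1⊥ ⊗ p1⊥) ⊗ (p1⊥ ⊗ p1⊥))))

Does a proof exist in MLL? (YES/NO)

Derivation trace:
[⊗]  ⊢ p1, p1, p1, p1, p1, p1, p1, ((p1⊥ ⊗ p1⊥) ⊗ (p1⊥ ⊗ ((p1⊥ ⊗ p1⊥) ⊗ (p1⊥ ⊗ p1⊥))))
  [⊗]  ⊢ p1, p1, (p1⊥ ⊗ p1⊥)
    [Ax]  ⊢ p1, p1⊥
    [Ax]  ⊢ p1, p1⊥
  [⊗]  ⊢ p1, p1, p1, p1, p1, (p1⊥ ⊗ ((p1⊥ ⊗ p1⊥) ⊗ (p1⊥ ⊗ p1⊥)))
    [Ax]  ⊢ p1, p1⊥
    [⊗]  ⊢ p1, p1, p1, p1, ((p1⊥ ⊗ p1⊥) ⊗ (p1⊥ ⊗ p1⊥))
      [⊗]  ⊢ p1, p1, (p1⊥ ⊗ p1⊥)
        [Ax]  ⊢ p1, p1⊥
        [Ax]  ⊢ p1, p1⊥
      [⊗]  ⊢ p1, p1, (p1⊥ ⊗ p1⊥)
        [Ax]  ⊢ p1, p1⊥
        [Ax]  ⊢ p1, p1⊥

Result: YES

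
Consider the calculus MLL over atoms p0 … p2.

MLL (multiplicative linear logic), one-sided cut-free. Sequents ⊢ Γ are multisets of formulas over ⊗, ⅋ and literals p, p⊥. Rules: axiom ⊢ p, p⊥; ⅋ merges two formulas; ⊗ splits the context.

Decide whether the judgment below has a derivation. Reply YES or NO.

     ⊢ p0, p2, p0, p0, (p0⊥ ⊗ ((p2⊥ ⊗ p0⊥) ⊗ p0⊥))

Derivation trace:
[⊗]  ⊢ p0, p2, p0, p0, (p0⊥ ⊗ ((p2⊥ ⊗ p0⊥) ⊗ p0⊥))
  [Ax]  ⊢ p0, p0⊥
  [⊗]  ⊢ p2, p0, p0, ((p2⊥ ⊗ p0⊥) ⊗ p0⊥)
    [⊗]  ⊢ p2, p0, (p2⊥ ⊗ p0⊥)
      [Ax]  ⊢ p2, p2⊥
      [Ax]  ⊢ p0, p0⊥
    [Ax]  ⊢ p0, p0⊥

Result: YES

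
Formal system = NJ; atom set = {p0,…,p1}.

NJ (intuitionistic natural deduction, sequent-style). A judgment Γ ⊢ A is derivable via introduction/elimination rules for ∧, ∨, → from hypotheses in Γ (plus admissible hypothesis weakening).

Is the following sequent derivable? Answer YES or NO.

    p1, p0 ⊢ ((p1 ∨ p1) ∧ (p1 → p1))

Derivation trace:
[∧I] p1, p0 ⊢ ((p1 ∨ p1) ∧ (p1 → p1))
  [∨I₂] p1 ⊢ (p1 ∨ p1)
    [Ax] p1 ⊢ p1
  [Wk] p0 ⊢ (p1 → p1)
    [→I]  ⊢ (p1 → p1)
      [Ax] p1 ⊢ p1

Result: YES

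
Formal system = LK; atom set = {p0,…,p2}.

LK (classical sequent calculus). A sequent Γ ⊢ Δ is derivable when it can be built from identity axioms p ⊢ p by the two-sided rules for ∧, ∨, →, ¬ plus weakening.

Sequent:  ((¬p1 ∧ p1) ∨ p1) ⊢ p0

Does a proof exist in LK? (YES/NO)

Enumerate valuations to refute Γ ⊢ Δ:
  v=000: Γ:[((¬p1 ∧ p1) ∨ p1)=F] Δ:[p0=F] refutes=False
  v=001: Γ:[((¬p1 ∧ p1) ∨ p1)=F] Δ:[p0=F] refutes=False
  v=010: Γ:[((¬p1 ∧ p1) ∨ p1)=T] Δ:[p0=F] refutes=True  ← countermodel

Result: NO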